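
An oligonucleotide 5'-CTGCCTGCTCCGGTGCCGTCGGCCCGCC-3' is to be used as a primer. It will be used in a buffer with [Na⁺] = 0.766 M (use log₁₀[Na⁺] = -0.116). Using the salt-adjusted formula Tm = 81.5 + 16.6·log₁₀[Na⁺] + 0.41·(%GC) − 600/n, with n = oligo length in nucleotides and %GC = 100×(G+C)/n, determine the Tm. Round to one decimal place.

Length n = 28. Counting bases: A=0, T=5, G=9, C=14
G+C = 23, so %GC = 23/28 × 100 = 82.143%
Salt term: 16.6 × (-0.116) = -1.926
GC term: 0.41 × 82.143 = 33.679; length term: −600/28 = −21.429
Tm = 81.5 + (-1.926) + 33.679 − 21.429 = 91.824 → 91.8°C

91.8°C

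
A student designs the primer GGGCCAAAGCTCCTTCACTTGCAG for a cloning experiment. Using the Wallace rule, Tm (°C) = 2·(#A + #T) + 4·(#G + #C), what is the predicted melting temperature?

Counting bases: T=5, A=5, C=8, G=6
So N_AT = 10 and N_GC = 14.
Tm = 4·14 + 2·10 = 56 + 20 = 76°C

76°C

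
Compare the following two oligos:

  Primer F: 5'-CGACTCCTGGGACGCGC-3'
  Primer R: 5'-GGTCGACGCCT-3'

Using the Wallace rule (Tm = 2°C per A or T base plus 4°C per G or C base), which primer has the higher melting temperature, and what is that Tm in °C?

Primer F, 60°C

Primer F: A+T=4, G+C=13 → Tm = 2(4)+4(13) = 60°C
Primer R: A+T=3, G+C=8 → Tm = 2(3)+4(8) = 38°C
60°C vs 38°C → primer F is higher.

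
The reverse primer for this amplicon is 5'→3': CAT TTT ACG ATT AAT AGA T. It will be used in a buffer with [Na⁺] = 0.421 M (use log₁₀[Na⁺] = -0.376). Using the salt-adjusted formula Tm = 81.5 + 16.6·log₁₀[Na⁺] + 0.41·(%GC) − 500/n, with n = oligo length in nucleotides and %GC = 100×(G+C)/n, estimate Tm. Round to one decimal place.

Length n = 19. Counting bases: C=2, G=2, A=7, T=8
G+C = 4, so %GC = 4/19 × 100 = 21.053%
Salt term: 16.6 × (-0.376) = -6.242
GC term: 0.41 × 21.053 = 8.632; length term: −500/19 = −26.316
Tm = 81.5 + (-6.242) + 8.632 − 26.316 = 57.574 → 57.6°C

57.6°C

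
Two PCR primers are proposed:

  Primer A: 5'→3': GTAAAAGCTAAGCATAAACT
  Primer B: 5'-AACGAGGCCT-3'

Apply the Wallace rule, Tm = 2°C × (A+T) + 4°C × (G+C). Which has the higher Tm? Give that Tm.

Primer A: A+T=14, G+C=6 → Tm = 2(14)+4(6) = 52°C
Primer B: A+T=4, G+C=6 → Tm = 2(4)+4(6) = 32°C
52°C vs 32°C → primer A is higher.

Primer A, 52°C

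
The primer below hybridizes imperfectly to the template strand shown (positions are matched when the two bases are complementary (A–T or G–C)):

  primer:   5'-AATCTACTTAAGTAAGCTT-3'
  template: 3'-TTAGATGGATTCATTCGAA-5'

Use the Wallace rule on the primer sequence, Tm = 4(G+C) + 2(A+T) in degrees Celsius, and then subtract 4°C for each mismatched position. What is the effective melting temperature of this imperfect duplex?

Primer base counts: A=7, T=7, G=2, C=3 → A+T=14, G+C=5
Perfect-match Tm = 2(14) + 4(5) = 28 + 20 = 48°C
Mismatches (positions where the bases are not complementary): 1 (at position 8)
Effective Tm = 48 − 1×4 = 48 − 4 = 44°C

44°C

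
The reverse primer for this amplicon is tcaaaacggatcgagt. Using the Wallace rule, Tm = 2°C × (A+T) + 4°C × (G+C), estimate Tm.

Counting bases: A=6, T=3, G=4, C=3
AT pairs contribute 9, GC pairs contribute 7.
Tm = 2×9 + 4×7 = 46°C

46°C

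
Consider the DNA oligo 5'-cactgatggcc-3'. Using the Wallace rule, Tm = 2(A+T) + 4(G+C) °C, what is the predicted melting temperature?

G=3, A=2, T=2, C=4
So N_AT = 4 and N_GC = 7.
Tm = 4·7 + 2·4 = 28 + 8 = 36°C

36°C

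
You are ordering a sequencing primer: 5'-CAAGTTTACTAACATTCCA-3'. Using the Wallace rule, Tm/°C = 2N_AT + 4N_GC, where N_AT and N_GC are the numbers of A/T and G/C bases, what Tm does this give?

50°C

Scanning the sequence gives T=6, A=7, G=1, C=5.
A+T = 13, G+C = 6
Tm = 4·6 + 2·13 = 24 + 26 = 50°C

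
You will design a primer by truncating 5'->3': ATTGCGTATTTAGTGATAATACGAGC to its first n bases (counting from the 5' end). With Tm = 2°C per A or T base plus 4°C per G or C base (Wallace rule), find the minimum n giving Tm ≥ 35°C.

n = 14

First 13 bases: ATTGCGTATTTAG → Tm = 34°C (< 35°C)
First 14 bases: ATTGCGTATTTAGT → Tm = 36°C (≥ 35°C)
Each additional base adds 2°C (A/T) or 4°C (G/C), so Tm is non-decreasing in n; n = 14 is the first length to reach 35°C.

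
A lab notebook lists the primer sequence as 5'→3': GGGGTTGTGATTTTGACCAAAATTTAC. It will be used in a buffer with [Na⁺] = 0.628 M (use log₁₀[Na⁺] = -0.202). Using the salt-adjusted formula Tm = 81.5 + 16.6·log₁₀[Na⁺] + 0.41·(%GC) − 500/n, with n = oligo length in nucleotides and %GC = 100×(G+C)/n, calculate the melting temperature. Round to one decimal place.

Length n = 27. Base counts: C=3, G=7, T=10, A=7
G+C = 10, so %GC = 10/27 × 100 = 37.037%
Salt term: 16.6 × (-0.202) = -3.353
GC term: 0.41 × 37.037 = 15.185; length term: −500/27 = −18.519
Tm = 81.5 + (-3.353) + 15.185 − 18.519 = 74.813 → 74.8°C

74.8°C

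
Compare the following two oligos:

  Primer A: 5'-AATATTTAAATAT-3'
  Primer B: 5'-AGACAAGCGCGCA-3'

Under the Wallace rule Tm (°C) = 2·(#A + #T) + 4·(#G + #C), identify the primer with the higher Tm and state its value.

Primer B, 42°C

Primer A: A+T=13, G+C=0 → Tm = 2(13)+4(0) = 26°C
Primer B: A+T=5, G+C=8 → Tm = 2(5)+4(8) = 42°C
26°C vs 42°C → primer B is higher.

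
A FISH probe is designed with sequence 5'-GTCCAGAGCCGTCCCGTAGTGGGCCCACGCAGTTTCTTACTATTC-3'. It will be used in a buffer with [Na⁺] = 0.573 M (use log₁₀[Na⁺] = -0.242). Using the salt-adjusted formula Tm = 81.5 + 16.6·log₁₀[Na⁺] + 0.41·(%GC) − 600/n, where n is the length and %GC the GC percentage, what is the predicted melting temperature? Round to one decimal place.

87.8°C

Length n = 45. Base counts: A=7, C=15, G=11, T=12
G+C = 26, so %GC = 26/45 × 100 = 57.778%
Salt term: 16.6 × (-0.242) = -4.017
GC term: 0.41 × 57.778 = 23.689; length term: −600/45 = −13.333
Tm = 81.5 + (-4.017) + 23.689 − 13.333 = 87.839 → 87.8°C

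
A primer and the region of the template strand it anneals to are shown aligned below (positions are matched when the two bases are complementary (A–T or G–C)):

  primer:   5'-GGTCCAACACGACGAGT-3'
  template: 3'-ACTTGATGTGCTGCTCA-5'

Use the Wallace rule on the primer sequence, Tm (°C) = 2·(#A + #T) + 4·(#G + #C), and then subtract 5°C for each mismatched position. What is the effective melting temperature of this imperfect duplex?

Primer base counts: A=5, T=2, G=5, C=5 → A+T=7, G+C=10
Perfect-match Tm = 2(7) + 4(10) = 14 + 40 = 54°C
Mismatches (positions where the bases are not complementary): 4 (at positions 1, 3, 4, 6)
Effective Tm = 54 − 4×5 = 54 − 20 = 34°C

34°C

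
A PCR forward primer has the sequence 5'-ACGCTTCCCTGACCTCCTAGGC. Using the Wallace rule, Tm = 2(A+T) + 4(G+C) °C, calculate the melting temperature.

Counting bases: T=5, A=3, C=10, G=4
AT pairs contribute 8, GC pairs contribute 14.
Tm = 2(8) + 4(14) = 16 + 56 = 72°C

72°C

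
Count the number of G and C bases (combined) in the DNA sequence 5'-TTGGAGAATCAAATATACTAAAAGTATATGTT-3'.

Counting bases: T=11, C=2, A=14, G=5
G+C = 5 + 2 = 7

7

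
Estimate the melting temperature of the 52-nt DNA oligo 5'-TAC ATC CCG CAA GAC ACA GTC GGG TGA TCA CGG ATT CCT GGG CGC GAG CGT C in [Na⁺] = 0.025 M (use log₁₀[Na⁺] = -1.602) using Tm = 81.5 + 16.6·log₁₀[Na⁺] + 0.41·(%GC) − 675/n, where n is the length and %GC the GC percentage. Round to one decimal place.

Length n = 52. Counting bases: C=16, A=11, G=16, T=9
G+C = 32, so %GC = 32/52 × 100 = 61.538%
Salt term: 16.6 × (-1.602) = -26.593
GC term: 0.41 × 61.538 = 25.231; length term: −675/52 = −12.981
Tm = 81.5 + (-26.593) + 25.231 − 12.981 = 67.157 → 67.2°C

67.2°C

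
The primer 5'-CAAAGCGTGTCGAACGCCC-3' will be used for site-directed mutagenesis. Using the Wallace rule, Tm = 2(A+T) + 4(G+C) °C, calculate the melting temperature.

62°C

Counting bases: T=2, C=7, A=5, G=5
A+T = 7, G+C = 12
Tm = 2(7) + 4(12) = 14 + 48 = 62°C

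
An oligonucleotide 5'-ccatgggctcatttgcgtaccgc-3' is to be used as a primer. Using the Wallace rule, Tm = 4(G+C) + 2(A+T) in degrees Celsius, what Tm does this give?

74°C

Base counts: A=3, G=6, T=6, C=8
So N_AT = 9 and N_GC = 14.
Tm = 2(9) + 4(14) = 18 + 56 = 74°C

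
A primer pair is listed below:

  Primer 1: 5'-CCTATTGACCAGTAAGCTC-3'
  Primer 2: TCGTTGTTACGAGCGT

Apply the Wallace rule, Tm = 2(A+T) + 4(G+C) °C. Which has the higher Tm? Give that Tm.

Primer 1, 56°C

Primer 1: A+T=10, G+C=9 → Tm = 2(10)+4(9) = 56°C
Primer 2: A+T=8, G+C=8 → Tm = 2(8)+4(8) = 48°C
56°C vs 48°C → primer 1 is higher.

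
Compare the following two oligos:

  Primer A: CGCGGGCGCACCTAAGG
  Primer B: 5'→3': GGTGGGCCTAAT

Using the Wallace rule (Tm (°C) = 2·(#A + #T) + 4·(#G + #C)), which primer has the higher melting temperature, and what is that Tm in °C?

Primer A, 60°C

Primer A: A+T=4, G+C=13 → Tm = 2(4)+4(13) = 60°C
Primer B: A+T=5, G+C=7 → Tm = 2(5)+4(7) = 38°C
60°C vs 38°C → primer A is higher.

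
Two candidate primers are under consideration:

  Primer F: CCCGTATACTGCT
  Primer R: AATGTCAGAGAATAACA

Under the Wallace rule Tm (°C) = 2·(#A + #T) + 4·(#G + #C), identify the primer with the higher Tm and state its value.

Primer R, 44°C

Primer F: A+T=6, G+C=7 → Tm = 2(6)+4(7) = 40°C
Primer R: A+T=12, G+C=5 → Tm = 2(12)+4(5) = 44°C
40°C vs 44°C → primer R is higher.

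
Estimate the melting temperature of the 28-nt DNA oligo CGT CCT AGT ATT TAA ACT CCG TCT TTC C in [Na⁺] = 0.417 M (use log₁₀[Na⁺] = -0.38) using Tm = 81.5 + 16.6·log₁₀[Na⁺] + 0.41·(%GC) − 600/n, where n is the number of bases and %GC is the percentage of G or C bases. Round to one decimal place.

71.3°C

Length n = 28. T=11, C=9, G=3, A=5
G+C = 12, so %GC = 12/28 × 100 = 42.857%
Salt term: 16.6 × (-0.38) = -6.308
GC term: 0.41 × 42.857 = 17.571; length term: −600/28 = −21.429
Tm = 81.5 + (-6.308) + 17.571 − 21.429 = 71.334 → 71.3°C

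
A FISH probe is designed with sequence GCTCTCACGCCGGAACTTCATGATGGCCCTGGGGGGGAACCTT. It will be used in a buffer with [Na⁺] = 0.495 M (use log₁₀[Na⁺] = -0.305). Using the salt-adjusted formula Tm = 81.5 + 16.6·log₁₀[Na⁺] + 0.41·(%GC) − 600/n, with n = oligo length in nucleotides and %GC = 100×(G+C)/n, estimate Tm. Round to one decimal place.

Length n = 43. Base counts: T=9, G=14, A=7, C=13
G+C = 27, so %GC = 27/43 × 100 = 62.791%
Salt term: 16.6 × (-0.305) = -5.063
GC term: 0.41 × 62.791 = 25.744; length term: −600/43 = −13.953
Tm = 81.5 + (-5.063) + 25.744 − 13.953 = 88.228 → 88.2°C

88.2°C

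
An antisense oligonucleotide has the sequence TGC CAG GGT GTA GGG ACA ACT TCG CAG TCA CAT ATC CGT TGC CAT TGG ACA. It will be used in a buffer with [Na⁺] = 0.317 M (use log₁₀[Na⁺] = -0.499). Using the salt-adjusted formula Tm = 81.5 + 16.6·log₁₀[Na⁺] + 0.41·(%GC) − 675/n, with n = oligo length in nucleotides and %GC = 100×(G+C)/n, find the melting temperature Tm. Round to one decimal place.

Length n = 51. Base counts: C=13, A=12, T=12, G=14
G+C = 27, so %GC = 27/51 × 100 = 52.941%
Salt term: 16.6 × (-0.499) = -8.283
GC term: 0.41 × 52.941 = 21.706; length term: −675/51 = −13.235
Tm = 81.5 + (-8.283) + 21.706 − 13.235 = 81.688 → 81.7°C

81.7°C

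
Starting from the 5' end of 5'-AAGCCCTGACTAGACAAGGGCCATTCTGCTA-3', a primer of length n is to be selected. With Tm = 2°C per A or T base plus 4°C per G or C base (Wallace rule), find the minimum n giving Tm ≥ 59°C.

First 19 bases: AAGCCCTGACTAGACAAGG → Tm = 58°C (< 59°C)
First 20 bases: AAGCCCTGACTAGACAAGGG → Tm = 62°C (≥ 59°C)
Each additional base adds 2°C (A/T) or 4°C (G/C), so Tm is non-decreasing in n; n = 20 is the first length to reach 59°C.

n = 20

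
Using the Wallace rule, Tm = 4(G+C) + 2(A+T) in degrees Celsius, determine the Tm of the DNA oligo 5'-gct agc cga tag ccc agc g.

64°C

G=6, T=2, A=4, C=7
A+T = 6, G+C = 13
Tm = 2(6) + 4(13) = 12 + 52 = 64°C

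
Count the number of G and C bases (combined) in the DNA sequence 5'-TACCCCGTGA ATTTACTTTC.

8

Scanning the sequence gives G=2, A=4, T=8, C=6.
Total G or C: 2 + 6 = 8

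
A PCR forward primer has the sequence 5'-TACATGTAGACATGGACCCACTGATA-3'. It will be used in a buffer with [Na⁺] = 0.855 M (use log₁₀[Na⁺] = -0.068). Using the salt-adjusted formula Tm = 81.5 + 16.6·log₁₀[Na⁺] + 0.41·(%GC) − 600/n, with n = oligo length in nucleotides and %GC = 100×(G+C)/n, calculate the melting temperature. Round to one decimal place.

74.6°C

Length n = 26. Scanning the sequence gives A=9, T=6, C=6, G=5.
G+C = 11, so %GC = 11/26 × 100 = 42.308%
Salt term: 16.6 × (-0.068) = -1.129
GC term: 0.41 × 42.308 = 17.346; length term: −600/26 = −23.077
Tm = 81.5 + (-1.129) + 17.346 − 23.077 = 74.64 → 74.6°C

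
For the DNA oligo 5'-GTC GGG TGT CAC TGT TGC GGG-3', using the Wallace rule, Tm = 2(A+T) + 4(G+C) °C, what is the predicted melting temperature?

70°C

Scanning the sequence gives A=1, C=4, G=10, T=6.
So N_AT = 7 and N_GC = 14.
Tm = 4·14 + 2·7 = 56 + 14 = 70°C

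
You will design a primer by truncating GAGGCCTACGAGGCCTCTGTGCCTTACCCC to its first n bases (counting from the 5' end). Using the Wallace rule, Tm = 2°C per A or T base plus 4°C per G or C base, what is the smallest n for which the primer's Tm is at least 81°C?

First 24 bases: GAGGCCTACGAGGCCTCTGTGCCT → Tm = 80°C (< 81°C)
First 25 bases: GAGGCCTACGAGGCCTCTGTGCCTT → Tm = 82°C (≥ 81°C)
Each additional base adds 2°C (A/T) or 4°C (G/C), so Tm is non-decreasing in n; n = 25 is the first length to reach 81°C.

n = 25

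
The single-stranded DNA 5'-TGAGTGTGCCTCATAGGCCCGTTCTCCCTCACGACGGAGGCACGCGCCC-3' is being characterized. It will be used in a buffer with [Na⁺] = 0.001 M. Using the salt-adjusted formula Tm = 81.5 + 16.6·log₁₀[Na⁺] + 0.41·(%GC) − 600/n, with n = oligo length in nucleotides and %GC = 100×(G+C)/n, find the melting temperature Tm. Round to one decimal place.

47.1°C

Length n = 49. Base counts: G=14, T=9, C=19, A=7
G+C = 33, so %GC = 33/49 × 100 = 67.347%
Salt term: 16.6 × (-3) = -49.8
GC term: 0.41 × 67.347 = 27.612; length term: −600/49 = −12.245
Tm = 81.5 + (-49.8) + 27.612 − 12.245 = 47.067 → 47.1°C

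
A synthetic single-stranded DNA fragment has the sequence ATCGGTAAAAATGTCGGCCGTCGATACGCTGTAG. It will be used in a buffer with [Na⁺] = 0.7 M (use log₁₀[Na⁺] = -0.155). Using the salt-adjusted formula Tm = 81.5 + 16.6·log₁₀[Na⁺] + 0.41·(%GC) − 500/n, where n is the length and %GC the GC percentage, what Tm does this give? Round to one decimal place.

84.7°C

Length n = 34. Base counts: A=9, T=8, G=10, C=7
G+C = 17, so %GC = 17/34 × 100 = 50%
Salt term: 16.6 × (-0.155) = -2.573
GC term: 0.41 × 50 = 20.5; length term: −500/34 = −14.706
Tm = 81.5 + (-2.573) + 20.5 − 14.706 = 84.721 → 84.7°C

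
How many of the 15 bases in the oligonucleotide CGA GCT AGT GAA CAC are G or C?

Base counts: A=5, C=4, T=2, G=4
G+C = 4 + 4 = 8

8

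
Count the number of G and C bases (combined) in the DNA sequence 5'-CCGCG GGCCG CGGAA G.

Counting bases: T=0, A=2, G=8, C=6
Total G or C: 8 + 6 = 14

14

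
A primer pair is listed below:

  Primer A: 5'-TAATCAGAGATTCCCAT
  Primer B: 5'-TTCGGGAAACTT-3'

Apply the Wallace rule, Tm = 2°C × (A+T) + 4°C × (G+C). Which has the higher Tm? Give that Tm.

Primer A, 46°C

Primer A: A+T=11, G+C=6 → Tm = 2(11)+4(6) = 46°C
Primer B: A+T=7, G+C=5 → Tm = 2(7)+4(5) = 34°C
46°C vs 34°C → primer A is higher.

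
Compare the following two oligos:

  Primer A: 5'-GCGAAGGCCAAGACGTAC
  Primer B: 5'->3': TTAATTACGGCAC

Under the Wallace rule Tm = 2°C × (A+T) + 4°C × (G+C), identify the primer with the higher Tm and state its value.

Primer A, 58°C

Primer A: A+T=7, G+C=11 → Tm = 2(7)+4(11) = 58°C
Primer B: A+T=8, G+C=5 → Tm = 2(8)+4(5) = 36°C
58°C vs 36°C → primer A is higher.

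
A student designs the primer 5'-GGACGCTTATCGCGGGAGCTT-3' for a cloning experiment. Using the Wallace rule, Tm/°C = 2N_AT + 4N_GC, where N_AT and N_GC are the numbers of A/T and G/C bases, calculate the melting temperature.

Scanning the sequence gives C=5, A=3, T=5, G=8.
A+T = 8, G+C = 13
Tm = 2×8 + 4×13 = 68°C

68°C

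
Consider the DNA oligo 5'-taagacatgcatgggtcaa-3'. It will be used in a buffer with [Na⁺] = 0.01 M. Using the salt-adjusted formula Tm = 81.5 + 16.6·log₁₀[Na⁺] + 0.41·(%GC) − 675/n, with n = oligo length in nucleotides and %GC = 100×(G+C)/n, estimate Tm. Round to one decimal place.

Length n = 19. Scanning the sequence gives G=5, A=7, C=3, T=4.
G+C = 8, so %GC = 8/19 × 100 = 42.105%
Salt term: 16.6 × (-2) = -33.2
GC term: 0.41 × 42.105 = 17.263; length term: −675/19 = −35.526
Tm = 81.5 + (-33.2) + 17.263 − 35.526 = 30.037 → 30.0°C

30.0°C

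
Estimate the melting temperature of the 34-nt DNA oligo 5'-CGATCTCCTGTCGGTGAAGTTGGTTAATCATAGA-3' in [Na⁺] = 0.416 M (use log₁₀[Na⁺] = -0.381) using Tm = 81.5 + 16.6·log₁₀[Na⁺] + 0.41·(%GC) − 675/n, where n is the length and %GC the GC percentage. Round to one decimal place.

Length n = 34. Counting bases: C=6, G=9, T=11, A=8
G+C = 15, so %GC = 15/34 × 100 = 44.118%
Salt term: 16.6 × (-0.381) = -6.325
GC term: 0.41 × 44.118 = 18.088; length term: −675/34 = −19.853
Tm = 81.5 + (-6.325) + 18.088 − 19.853 = 73.41 → 73.4°C

73.4°C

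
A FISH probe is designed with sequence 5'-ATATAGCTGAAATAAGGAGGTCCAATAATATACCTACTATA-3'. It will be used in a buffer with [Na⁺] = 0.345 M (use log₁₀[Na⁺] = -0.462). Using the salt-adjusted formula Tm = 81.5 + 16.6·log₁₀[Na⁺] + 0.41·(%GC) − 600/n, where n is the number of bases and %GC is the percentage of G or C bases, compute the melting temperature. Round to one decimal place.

Length n = 41. Scanning the sequence gives C=6, G=6, T=11, A=18.
G+C = 12, so %GC = 12/41 × 100 = 29.268%
Salt term: 16.6 × (-0.462) = -7.669
GC term: 0.41 × 29.268 = 12; length term: −600/41 = −14.634
Tm = 81.5 + (-7.669) + 12 − 14.634 = 71.197 → 71.2°C

71.2°C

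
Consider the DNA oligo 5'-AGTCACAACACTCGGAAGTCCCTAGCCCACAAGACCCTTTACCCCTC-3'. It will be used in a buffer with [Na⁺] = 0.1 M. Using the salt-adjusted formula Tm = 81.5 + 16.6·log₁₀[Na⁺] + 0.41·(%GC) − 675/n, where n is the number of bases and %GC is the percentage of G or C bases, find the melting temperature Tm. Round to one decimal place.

Length n = 47. Scanning the sequence gives A=13, G=6, C=20, T=8.
G+C = 26, so %GC = 26/47 × 100 = 55.319%
Salt term: 16.6 × (-1) = -16.6
GC term: 0.41 × 55.319 = 22.681; length term: −675/47 = −14.362
Tm = 81.5 + (-16.6) + 22.681 − 14.362 = 73.219 → 73.2°C

73.2°C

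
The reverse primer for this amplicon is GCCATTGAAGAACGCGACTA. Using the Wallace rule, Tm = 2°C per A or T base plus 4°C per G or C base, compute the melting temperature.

60°C

Counting bases: C=5, A=7, T=3, G=5
AT pairs contribute 10, GC pairs contribute 10.
Tm = 2×10 + 4×10 = 60°C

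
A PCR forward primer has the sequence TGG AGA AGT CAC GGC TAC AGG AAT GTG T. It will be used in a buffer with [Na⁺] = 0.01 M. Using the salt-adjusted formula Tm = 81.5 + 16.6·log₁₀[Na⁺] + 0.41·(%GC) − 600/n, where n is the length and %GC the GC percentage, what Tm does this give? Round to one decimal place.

47.4°C

Length n = 28. Counting bases: G=10, T=6, C=4, A=8
G+C = 14, so %GC = 14/28 × 100 = 50%
Salt term: 16.6 × (-2) = -33.2
GC term: 0.41 × 50 = 20.5; length term: −600/28 = −21.429
Tm = 81.5 + (-33.2) + 20.5 − 21.429 = 47.371 → 47.4°C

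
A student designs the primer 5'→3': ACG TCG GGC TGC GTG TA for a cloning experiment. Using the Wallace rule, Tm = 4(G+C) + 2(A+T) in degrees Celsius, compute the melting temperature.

56°C

Counting bases: C=4, G=7, A=2, T=4
AT pairs contribute 6, GC pairs contribute 11.
Tm = 2(6) + 4(11) = 12 + 44 = 56°C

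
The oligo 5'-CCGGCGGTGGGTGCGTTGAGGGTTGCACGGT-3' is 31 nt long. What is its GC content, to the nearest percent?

71%

Base counts: C=6, A=2, G=16, T=7
G+C = 16 + 6 = 22 out of 31 bases
%GC = 22/31 × 100 = 70.97% ≈ 71%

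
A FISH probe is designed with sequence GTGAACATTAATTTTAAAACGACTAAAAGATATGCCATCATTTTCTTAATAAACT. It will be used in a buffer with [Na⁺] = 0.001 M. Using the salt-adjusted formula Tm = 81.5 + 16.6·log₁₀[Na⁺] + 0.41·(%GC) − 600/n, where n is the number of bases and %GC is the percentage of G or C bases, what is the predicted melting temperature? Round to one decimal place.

Length n = 55. Base counts: A=23, C=8, T=19, G=5
G+C = 13, so %GC = 13/55 × 100 = 23.636%
Salt term: 16.6 × (-3) = -49.8
GC term: 0.41 × 23.636 = 9.691; length term: −600/55 = −10.909
Tm = 81.5 + (-49.8) + 9.691 − 10.909 = 30.482 → 30.5°C

30.5°C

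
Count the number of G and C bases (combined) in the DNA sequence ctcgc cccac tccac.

11

Counting bases: T=2, G=1, A=2, C=10
Total G or C: 1 + 10 = 11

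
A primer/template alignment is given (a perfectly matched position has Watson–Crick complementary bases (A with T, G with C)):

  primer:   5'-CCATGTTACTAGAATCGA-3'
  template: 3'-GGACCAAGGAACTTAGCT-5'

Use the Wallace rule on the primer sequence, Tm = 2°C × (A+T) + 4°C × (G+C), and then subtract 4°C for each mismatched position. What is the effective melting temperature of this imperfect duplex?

34°C

Primer base counts: A=6, T=5, G=3, C=4 → A+T=11, G+C=7
Perfect-match Tm = 2(11) + 4(7) = 22 + 28 = 50°C
Mismatches (positions where the bases are not complementary): 4 (at positions 3, 4, 8, 11)
Effective Tm = 50 − 4×4 = 50 − 16 = 34°C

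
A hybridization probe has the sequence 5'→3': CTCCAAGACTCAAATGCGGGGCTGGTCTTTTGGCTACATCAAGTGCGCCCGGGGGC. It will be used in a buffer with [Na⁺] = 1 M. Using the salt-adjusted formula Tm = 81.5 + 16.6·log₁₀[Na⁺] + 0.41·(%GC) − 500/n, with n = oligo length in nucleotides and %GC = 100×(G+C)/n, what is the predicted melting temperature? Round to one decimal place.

Length n = 56. Counting bases: C=16, G=18, T=12, A=10
G+C = 34, so %GC = 34/56 × 100 = 60.714%
Salt term: 16.6 × (0) = 0
GC term: 0.41 × 60.714 = 24.893; length term: −500/56 = −8.929
Tm = 81.5 + (0) + 24.893 − 8.929 = 97.464 → 97.5°C

97.5°C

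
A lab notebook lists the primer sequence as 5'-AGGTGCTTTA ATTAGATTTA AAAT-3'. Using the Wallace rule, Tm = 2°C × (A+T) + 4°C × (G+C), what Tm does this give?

Scanning the sequence gives G=4, C=1, A=9, T=10.
A+T = 19, G+C = 5
Tm = 4·5 + 2·19 = 20 + 38 = 58°C

58°C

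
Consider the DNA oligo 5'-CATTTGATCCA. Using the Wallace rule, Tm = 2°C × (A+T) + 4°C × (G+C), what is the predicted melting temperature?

Scanning the sequence gives T=4, G=1, A=3, C=3.
AT pairs contribute 7, GC pairs contribute 4.
Tm = 2(7) + 4(4) = 14 + 16 = 30°C

30°C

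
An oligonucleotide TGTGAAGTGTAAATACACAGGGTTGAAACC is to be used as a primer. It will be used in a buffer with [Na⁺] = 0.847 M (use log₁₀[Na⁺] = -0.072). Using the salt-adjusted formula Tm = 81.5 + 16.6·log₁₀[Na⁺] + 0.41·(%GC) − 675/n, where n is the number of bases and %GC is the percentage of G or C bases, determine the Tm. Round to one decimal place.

Length n = 30. Counting bases: T=7, G=8, C=4, A=11
G+C = 12, so %GC = 12/30 × 100 = 40%
Salt term: 16.6 × (-0.072) = -1.195
GC term: 0.41 × 40 = 16.4; length term: −675/30 = −22.5
Tm = 81.5 + (-1.195) + 16.4 − 22.5 = 74.205 → 74.2°C

74.2°C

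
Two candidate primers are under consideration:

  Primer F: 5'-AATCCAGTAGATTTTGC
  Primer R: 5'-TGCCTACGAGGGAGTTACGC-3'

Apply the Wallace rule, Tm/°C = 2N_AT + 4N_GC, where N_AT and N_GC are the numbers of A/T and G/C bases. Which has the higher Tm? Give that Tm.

Primer F: A+T=11, G+C=6 → Tm = 2(11)+4(6) = 46°C
Primer R: A+T=8, G+C=12 → Tm = 2(8)+4(12) = 64°C
46°C vs 64°C → primer R is higher.

Primer R, 64°C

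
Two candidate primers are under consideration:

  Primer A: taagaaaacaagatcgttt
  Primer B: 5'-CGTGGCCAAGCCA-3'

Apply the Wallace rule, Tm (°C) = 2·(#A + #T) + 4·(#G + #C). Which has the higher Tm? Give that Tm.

Primer A, 48°C

Primer A: A+T=14, G+C=5 → Tm = 2(14)+4(5) = 48°C
Primer B: A+T=4, G+C=9 → Tm = 2(4)+4(9) = 44°C
48°C vs 44°C → primer A is higher.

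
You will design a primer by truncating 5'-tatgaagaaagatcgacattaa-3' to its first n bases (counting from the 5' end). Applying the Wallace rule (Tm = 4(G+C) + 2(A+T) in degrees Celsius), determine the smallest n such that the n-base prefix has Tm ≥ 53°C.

First 20 bases: TATGAAGAAAGATCGACATT → Tm = 52°C (< 53°C)
First 21 bases: TATGAAGAAAGATCGACATTA → Tm = 54°C (≥ 53°C)
Each additional base adds 2°C (A/T) or 4°C (G/C), so Tm is non-decreasing in n; n = 21 is the first length to reach 53°C.

n = 21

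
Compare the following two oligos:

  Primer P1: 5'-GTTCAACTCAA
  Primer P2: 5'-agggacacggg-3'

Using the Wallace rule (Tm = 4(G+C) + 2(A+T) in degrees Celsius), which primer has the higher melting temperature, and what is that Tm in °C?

Primer P2, 38°C

Primer P1: A+T=7, G+C=4 → Tm = 2(7)+4(4) = 30°C
Primer P2: A+T=3, G+C=8 → Tm = 2(3)+4(8) = 38°C
30°C vs 38°C → primer P2 is higher.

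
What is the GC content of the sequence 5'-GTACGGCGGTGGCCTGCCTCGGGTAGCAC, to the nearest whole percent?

A=3, G=12, C=9, T=5
G+C = 12 + 9 = 21 out of 29 bases
%GC = 21/29 × 100 = 72.41% ≈ 72%

72%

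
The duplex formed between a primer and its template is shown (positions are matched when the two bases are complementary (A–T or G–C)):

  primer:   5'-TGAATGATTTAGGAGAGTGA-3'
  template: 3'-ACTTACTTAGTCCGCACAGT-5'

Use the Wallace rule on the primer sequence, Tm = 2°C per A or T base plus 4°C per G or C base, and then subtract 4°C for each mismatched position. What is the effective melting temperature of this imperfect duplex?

34°C

Primer base counts: A=7, T=6, G=7, C=0 → A+T=13, G+C=7
Perfect-match Tm = 2(13) + 4(7) = 26 + 28 = 54°C
Mismatches (positions where the bases are not complementary): 5 (at positions 8, 10, 14, 16, 19)
Effective Tm = 54 − 5×4 = 54 − 20 = 34°C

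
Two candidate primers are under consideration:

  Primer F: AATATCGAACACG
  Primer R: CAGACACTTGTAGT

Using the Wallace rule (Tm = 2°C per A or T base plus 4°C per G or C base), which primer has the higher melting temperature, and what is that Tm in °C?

Primer F: A+T=8, G+C=5 → Tm = 2(8)+4(5) = 36°C
Primer R: A+T=8, G+C=6 → Tm = 2(8)+4(6) = 40°C
36°C vs 40°C → primer R is higher.

Primer R, 40°C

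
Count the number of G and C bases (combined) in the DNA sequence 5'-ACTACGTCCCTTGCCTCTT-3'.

Scanning the sequence gives A=2, T=7, G=2, C=8.
G+C = 2 + 8 = 10

10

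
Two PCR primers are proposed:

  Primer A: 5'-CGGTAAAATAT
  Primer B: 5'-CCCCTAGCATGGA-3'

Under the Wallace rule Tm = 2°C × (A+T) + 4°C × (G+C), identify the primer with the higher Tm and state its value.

Primer B, 42°C

Primer A: A+T=8, G+C=3 → Tm = 2(8)+4(3) = 28°C
Primer B: A+T=5, G+C=8 → Tm = 2(5)+4(8) = 42°C
28°C vs 42°C → primer B is higher.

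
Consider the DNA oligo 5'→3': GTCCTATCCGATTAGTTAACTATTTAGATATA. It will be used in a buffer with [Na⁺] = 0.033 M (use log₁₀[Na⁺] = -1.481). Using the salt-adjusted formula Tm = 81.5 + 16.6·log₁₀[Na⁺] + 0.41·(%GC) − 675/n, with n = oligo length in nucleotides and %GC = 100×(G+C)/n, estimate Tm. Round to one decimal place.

Length n = 32. Scanning the sequence gives C=5, G=4, A=10, T=13.
G+C = 9, so %GC = 9/32 × 100 = 28.125%
Salt term: 16.6 × (-1.481) = -24.585
GC term: 0.41 × 28.125 = 11.531; length term: −675/32 = −21.094
Tm = 81.5 + (-24.585) + 11.531 − 21.094 = 47.352 → 47.4°C

47.4°C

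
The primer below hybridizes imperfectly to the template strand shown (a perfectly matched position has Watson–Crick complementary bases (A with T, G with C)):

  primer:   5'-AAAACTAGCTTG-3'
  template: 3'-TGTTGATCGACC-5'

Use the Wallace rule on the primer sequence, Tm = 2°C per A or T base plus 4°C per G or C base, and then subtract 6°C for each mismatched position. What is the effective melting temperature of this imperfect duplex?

20°C

Primer base counts: A=5, T=3, G=2, C=2 → A+T=8, G+C=4
Perfect-match Tm = 2(8) + 4(4) = 16 + 16 = 32°C
Mismatches (positions where the bases are not complementary): 2 (at positions 2, 11)
Effective Tm = 32 − 2×6 = 32 − 12 = 20°C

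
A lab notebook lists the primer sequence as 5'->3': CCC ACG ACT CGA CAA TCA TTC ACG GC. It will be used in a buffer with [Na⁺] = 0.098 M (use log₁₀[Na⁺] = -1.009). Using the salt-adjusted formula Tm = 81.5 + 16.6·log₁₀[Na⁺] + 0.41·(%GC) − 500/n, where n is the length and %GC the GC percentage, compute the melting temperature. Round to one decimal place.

Length n = 26. Counting bases: C=11, A=7, G=4, T=4
G+C = 15, so %GC = 15/26 × 100 = 57.692%
Salt term: 16.6 × (-1.009) = -16.749
GC term: 0.41 × 57.692 = 23.654; length term: −500/26 = −19.231
Tm = 81.5 + (-16.749) + 23.654 − 19.231 = 69.174 → 69.2°C

69.2°C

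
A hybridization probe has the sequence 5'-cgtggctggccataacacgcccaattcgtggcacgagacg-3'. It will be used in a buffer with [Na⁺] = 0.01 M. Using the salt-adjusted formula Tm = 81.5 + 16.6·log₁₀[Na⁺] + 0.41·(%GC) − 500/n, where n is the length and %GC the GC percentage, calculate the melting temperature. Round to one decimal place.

61.4°C

Length n = 40. Scanning the sequence gives C=13, T=6, G=12, A=9.
G+C = 25, so %GC = 25/40 × 100 = 62.5%
Salt term: 16.6 × (-2) = -33.2
GC term: 0.41 × 62.5 = 25.625; length term: −500/40 = −12.5
Tm = 81.5 + (-33.2) + 25.625 − 12.5 = 61.425 → 61.4°C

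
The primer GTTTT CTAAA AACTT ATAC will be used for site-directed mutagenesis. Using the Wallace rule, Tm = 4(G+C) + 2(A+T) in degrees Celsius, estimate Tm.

46°C

G=1, T=8, A=7, C=3
So N_AT = 15 and N_GC = 4.
Tm = 2×15 + 4×4 = 46°C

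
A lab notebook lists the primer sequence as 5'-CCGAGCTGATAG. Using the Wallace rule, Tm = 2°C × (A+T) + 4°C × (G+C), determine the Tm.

Scanning the sequence gives T=2, A=3, C=3, G=4.
So N_AT = 5 and N_GC = 7.
Tm = 4·7 + 2·5 = 28 + 10 = 38°C

38°C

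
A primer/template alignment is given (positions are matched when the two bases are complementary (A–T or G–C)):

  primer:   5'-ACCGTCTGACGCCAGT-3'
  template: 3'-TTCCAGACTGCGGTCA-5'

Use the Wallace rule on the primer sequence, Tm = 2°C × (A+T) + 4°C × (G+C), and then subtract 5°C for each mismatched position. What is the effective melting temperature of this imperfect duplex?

42°C

Primer base counts: A=3, T=3, G=4, C=6 → A+T=6, G+C=10
Perfect-match Tm = 2(6) + 4(10) = 12 + 40 = 52°C
Mismatches (positions where the bases are not complementary): 2 (at positions 2, 3)
Effective Tm = 52 − 2×5 = 52 − 10 = 42°C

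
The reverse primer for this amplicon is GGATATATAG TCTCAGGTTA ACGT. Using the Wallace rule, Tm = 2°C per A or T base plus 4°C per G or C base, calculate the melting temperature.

Base counts: T=8, C=3, A=7, G=6
So N_AT = 15 and N_GC = 9.
Tm = 2×15 + 4×9 = 66°C

66°C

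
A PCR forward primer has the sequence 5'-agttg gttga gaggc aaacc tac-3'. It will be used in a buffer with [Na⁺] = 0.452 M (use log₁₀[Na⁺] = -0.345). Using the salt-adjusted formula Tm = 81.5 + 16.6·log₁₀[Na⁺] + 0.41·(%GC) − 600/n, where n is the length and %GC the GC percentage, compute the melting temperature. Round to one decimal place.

Length n = 23. Scanning the sequence gives T=5, A=7, C=4, G=7.
G+C = 11, so %GC = 11/23 × 100 = 47.826%
Salt term: 16.6 × (-0.345) = -5.727
GC term: 0.41 × 47.826 = 19.609; length term: −600/23 = −26.087
Tm = 81.5 + (-5.727) + 19.609 − 26.087 = 69.295 → 69.3°C

69.3°C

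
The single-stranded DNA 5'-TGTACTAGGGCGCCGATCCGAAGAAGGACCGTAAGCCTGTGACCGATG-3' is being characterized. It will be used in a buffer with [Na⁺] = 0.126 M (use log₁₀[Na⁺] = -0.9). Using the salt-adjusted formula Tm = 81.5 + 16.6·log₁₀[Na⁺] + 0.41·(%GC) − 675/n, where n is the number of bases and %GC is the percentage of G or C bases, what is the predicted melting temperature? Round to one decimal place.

76.4°C

Length n = 48. Base counts: T=8, C=12, A=12, G=16
G+C = 28, so %GC = 28/48 × 100 = 58.333%
Salt term: 16.6 × (-0.9) = -14.94
GC term: 0.41 × 58.333 = 23.917; length term: −675/48 = −14.062
Tm = 81.5 + (-14.94) + 23.917 − 14.062 = 76.415 → 76.4°C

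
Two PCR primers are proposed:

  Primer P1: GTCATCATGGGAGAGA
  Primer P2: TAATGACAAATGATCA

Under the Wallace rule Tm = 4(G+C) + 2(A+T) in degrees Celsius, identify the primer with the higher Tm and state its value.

Primer P1: A+T=8, G+C=8 → Tm = 2(8)+4(8) = 48°C
Primer P2: A+T=12, G+C=4 → Tm = 2(12)+4(4) = 40°C
48°C vs 40°C → primer P1 is higher.

Primer P1, 48°C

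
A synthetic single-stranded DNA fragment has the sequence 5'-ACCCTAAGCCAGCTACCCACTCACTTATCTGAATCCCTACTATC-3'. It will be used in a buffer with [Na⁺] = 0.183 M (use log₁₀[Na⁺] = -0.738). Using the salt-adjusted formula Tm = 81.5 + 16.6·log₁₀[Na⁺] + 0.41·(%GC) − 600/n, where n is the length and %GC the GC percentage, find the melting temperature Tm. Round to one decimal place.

75.2°C

Length n = 44. G=3, C=18, A=12, T=11
G+C = 21, so %GC = 21/44 × 100 = 47.727%
Salt term: 16.6 × (-0.738) = -12.251
GC term: 0.41 × 47.727 = 19.568; length term: −600/44 = −13.636
Tm = 81.5 + (-12.251) + 19.568 − 13.636 = 75.181 → 75.2°C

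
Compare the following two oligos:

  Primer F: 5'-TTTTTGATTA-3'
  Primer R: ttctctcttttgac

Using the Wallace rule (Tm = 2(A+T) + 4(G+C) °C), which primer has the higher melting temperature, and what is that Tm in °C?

Primer R, 38°C

Primer F: A+T=9, G+C=1 → Tm = 2(9)+4(1) = 22°C
Primer R: A+T=9, G+C=5 → Tm = 2(9)+4(5) = 38°C
22°C vs 38°C → primer R is higher.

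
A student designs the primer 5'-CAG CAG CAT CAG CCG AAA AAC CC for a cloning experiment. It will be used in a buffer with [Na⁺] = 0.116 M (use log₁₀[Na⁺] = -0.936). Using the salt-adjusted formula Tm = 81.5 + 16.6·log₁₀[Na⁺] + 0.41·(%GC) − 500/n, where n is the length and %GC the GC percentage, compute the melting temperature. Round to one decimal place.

67.4°C

Length n = 23. Counting bases: T=1, G=4, A=9, C=9
G+C = 13, so %GC = 13/23 × 100 = 56.522%
Salt term: 16.6 × (-0.936) = -15.538
GC term: 0.41 × 56.522 = 23.174; length term: −500/23 = −21.739
Tm = 81.5 + (-15.538) + 23.174 − 21.739 = 67.397 → 67.4°C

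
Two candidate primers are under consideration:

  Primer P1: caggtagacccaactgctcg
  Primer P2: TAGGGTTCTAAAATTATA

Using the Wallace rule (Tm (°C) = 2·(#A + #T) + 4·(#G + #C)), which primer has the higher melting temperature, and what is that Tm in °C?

Primer P1: A+T=8, G+C=12 → Tm = 2(8)+4(12) = 64°C
Primer P2: A+T=14, G+C=4 → Tm = 2(14)+4(4) = 44°C
64°C vs 44°C → primer P1 is higher.

Primer P1, 64°C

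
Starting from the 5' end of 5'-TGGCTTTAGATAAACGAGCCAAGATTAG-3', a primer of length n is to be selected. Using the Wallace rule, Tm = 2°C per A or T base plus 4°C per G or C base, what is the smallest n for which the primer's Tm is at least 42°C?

First 15 bases: TGGCTTTAGATAAAC → Tm = 40°C (< 42°C)
First 16 bases: TGGCTTTAGATAAACG → Tm = 44°C (≥ 42°C)
Since every base adds ≥2°C, Tm only increases with n, so the threshold is first crossed at n = 16.

n = 16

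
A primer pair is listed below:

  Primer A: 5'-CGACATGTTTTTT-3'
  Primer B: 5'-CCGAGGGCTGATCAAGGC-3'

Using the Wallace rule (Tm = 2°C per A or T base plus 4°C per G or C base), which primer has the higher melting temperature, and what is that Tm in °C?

Primer B, 60°C

Primer A: A+T=9, G+C=4 → Tm = 2(9)+4(4) = 34°C
Primer B: A+T=6, G+C=12 → Tm = 2(6)+4(12) = 60°C
34°C vs 60°C → primer B is higher.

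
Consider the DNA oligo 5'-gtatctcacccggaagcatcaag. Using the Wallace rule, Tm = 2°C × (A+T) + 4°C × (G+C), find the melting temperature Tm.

70°C

Base counts: A=7, T=4, G=5, C=7
So N_AT = 11 and N_GC = 12.
Tm = 2×11 + 4×12 = 70°C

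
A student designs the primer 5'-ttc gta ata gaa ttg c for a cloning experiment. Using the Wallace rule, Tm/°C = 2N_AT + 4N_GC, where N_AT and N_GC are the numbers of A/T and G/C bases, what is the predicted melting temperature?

42°C

Counting bases: T=6, A=5, G=3, C=2
So N_AT = 11 and N_GC = 5.
Tm = 2×11 + 4×5 = 42°C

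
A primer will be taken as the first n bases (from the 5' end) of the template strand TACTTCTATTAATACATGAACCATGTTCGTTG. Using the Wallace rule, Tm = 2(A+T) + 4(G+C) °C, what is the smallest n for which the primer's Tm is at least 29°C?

First 12 bases: TACTTCTATTAA → Tm = 28°C (< 29°C)
First 13 bases: TACTTCTATTAAT → Tm = 30°C (≥ 29°C)
Each additional base adds 2°C (A/T) or 4°C (G/C), so Tm is non-decreasing in n; n = 13 is the first length to reach 29°C.

n = 13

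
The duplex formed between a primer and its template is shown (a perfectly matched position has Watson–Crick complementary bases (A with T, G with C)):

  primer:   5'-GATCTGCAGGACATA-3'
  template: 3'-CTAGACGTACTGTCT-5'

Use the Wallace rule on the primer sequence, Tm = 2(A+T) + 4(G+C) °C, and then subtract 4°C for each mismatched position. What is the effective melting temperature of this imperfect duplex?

36°C

Primer base counts: A=5, T=3, G=4, C=3 → A+T=8, G+C=7
Perfect-match Tm = 2(8) + 4(7) = 16 + 28 = 44°C
Mismatches (positions where the bases are not complementary): 2 (at positions 9, 14)
Effective Tm = 44 − 2×4 = 44 − 8 = 36°C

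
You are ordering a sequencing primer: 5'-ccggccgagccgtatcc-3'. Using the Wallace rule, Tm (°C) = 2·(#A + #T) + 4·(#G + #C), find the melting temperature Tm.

Scanning the sequence gives C=8, A=2, T=2, G=5.
AT pairs contribute 4, GC pairs contribute 13.
Tm = 4·13 + 2·4 = 52 + 8 = 60°C

60°C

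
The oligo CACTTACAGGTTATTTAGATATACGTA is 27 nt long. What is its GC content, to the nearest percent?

30%

A=9, T=10, C=4, G=4
G+C = 4 + 4 = 8 out of 27 bases
%GC = 8/27 × 100 = 29.63% ≈ 30%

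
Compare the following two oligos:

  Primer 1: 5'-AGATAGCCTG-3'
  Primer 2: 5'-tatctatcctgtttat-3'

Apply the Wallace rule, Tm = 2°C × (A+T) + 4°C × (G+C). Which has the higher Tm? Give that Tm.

Primer 1: A+T=5, G+C=5 → Tm = 2(5)+4(5) = 30°C
Primer 2: A+T=12, G+C=4 → Tm = 2(12)+4(4) = 40°C
30°C vs 40°C → primer 2 is higher.

Primer 2, 40°C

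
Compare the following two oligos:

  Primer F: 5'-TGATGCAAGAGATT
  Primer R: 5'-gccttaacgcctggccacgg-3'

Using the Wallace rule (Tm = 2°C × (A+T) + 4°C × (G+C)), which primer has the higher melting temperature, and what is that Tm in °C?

Primer R, 68°C

Primer F: A+T=9, G+C=5 → Tm = 2(9)+4(5) = 38°C
Primer R: A+T=6, G+C=14 → Tm = 2(6)+4(14) = 68°C
38°C vs 68°C → primer R is higher.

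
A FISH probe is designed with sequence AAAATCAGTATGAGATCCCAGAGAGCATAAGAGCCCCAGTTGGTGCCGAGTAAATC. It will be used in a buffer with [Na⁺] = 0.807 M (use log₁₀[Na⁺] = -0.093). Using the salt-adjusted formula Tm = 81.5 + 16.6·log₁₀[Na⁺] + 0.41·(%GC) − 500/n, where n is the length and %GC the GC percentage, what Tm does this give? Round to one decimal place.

90.1°C

Length n = 56. Scanning the sequence gives G=14, A=20, C=12, T=10.
G+C = 26, so %GC = 26/56 × 100 = 46.429%
Salt term: 16.6 × (-0.093) = -1.544
GC term: 0.41 × 46.429 = 19.036; length term: −500/56 = −8.929
Tm = 81.5 + (-1.544) + 19.036 − 8.929 = 90.063 → 90.1°C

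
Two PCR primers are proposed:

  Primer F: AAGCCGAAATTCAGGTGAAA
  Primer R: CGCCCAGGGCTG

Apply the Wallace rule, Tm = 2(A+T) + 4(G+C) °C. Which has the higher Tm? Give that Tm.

Primer F, 56°C

Primer F: A+T=12, G+C=8 → Tm = 2(12)+4(8) = 56°C
Primer R: A+T=2, G+C=10 → Tm = 2(2)+4(10) = 44°C
56°C vs 44°C → primer F is higher.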